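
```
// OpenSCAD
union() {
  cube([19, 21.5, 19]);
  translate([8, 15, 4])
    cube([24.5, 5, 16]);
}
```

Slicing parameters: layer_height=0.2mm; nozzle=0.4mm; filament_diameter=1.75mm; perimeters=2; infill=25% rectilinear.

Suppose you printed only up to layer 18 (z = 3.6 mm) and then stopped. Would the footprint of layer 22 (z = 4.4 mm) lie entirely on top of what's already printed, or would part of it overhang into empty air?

Compare the two slices. At z = 3.6: the cube is present — its section is the full 19×21.5 rectangle (area 408.50 mm²); the cube at (8, 15) is not intersected at this z (z outside [4, 20]); Taking the union: only the 19×21.5 cube is present, so the union is just that shape — area = 408.50 mm². At z = 4.4: the cube is present — its section is the full 19×21.5 rectangle (area 408.50 mm²); the cube at (8, 15) (footprint 24.5×5) is included at this height (area 122.50 mm²); Merging all regions: the regions partially overlap — summed areas 531.00 mm² minus the doubly-counted overlap 55.00 mm² gives 476.00 mm² — area = 476.00 mm². Checking containment: at z = 4.4 the cross-section extends beyond the z = 3.6 cross-section by about 67.50 mm².

part overhangs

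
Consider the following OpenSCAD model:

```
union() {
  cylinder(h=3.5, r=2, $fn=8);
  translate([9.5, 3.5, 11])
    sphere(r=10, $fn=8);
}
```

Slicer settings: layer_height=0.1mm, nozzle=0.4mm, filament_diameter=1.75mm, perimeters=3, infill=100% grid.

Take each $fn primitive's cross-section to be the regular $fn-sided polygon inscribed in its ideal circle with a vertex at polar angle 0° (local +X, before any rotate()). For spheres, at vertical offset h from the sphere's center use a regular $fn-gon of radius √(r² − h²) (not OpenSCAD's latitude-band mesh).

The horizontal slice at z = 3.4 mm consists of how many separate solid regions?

At z = 3.4 mm: the cylinder: section is a regular 8-gon, circumradius r=2; the sphere at (9.5, 3.5): section is a regular 8-gon, circumradius = √(r²−h²) = √(10²−7.6²) = 6.499; Taking the union: the 2 present regions are separate (no shared area or edge), so areas and boundary lengths simply add and each stays a separate island — 2 connected regions. The result has 2 disconnected regions.

2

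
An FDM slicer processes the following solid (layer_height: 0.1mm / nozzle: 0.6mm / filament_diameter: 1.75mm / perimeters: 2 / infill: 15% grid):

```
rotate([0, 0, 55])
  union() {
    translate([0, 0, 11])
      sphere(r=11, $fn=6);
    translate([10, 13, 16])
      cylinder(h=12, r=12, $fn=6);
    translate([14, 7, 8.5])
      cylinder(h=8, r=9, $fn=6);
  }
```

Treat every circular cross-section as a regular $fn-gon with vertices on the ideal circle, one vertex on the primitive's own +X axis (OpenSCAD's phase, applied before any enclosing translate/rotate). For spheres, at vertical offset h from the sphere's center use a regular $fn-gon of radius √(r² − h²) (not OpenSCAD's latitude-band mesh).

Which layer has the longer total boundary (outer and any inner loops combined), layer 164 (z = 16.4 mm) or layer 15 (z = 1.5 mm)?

Layer 164 (z = 16.4): the r=11 sphere slices to a regular 6-gon of circumradius 9.583 (√(r²−h²) with h=5.4 from center) (perimeter = 2·6·9.583·sin(180°/6) = 57.50 mm); the r=12 cylinder at (10, 13) gives a regular 6-gon of circumradius 12 (constant along its height) (perimeter = 2·6·12.000·sin(180°/6) = 72.00 mm); the cylinder at (14, 7): section is a regular 6-gon, circumradius r=9 (perimeter = 2·6·9.000·sin(180°/6) = 54.00 mm); Combining (union): the regions partially overlap (shared area 169.66 mm²), so the edge portions inside another operand are dropped and the merged outline is re-measured after clipping — boundary = 110.03 mm; (whole slice rotated 55° about Z — lengths, areas and connectivity unchanged). So its perimeter = 110.03 mm. Layer 15 (z = 1.5): the sphere: section is a regular 6-gon, circumradius = √(r²−h²) = √(11²−9.5²) = 5.545 (perimeter = 2·6·5.545·sin(180°/6) = 33.27 mm); the cylinder at (10, 13) is not intersected at this z (z outside [16, 28]); the cylinder at (14, 7) does not reach this height (z outside [8.5, 16.5]); Taking the union: only the r=11 sphere is present, so the union is just that shape — boundary = 33.27 mm; (whole slice rotated 55° about Z — lengths, areas and connectivity unchanged). So its perimeter = 33.27 mm. Layer 164 is larger (110.03 vs 33.27 mm).

layer 164 (z = 16.4 mm)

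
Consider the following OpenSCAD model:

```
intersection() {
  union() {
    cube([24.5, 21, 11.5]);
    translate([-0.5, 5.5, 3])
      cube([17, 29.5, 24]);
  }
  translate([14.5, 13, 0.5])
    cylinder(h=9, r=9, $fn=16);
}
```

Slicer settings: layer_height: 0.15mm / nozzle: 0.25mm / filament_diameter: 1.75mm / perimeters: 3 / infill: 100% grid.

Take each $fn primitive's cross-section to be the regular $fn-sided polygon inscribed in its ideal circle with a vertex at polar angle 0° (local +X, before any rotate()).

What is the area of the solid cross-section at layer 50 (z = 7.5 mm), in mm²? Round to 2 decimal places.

247.24 mm²

At z = 7.5 mm: the cube (footprint 24.5×21) is included at this height (area 514.50 mm²); the cube at (-0.5, 5.5) is present — its section is the full 17×29.5 rectangle (area 501.50 mm²); Taking the union: the regions partially overlap — summed areas 1016.00 mm² minus the doubly-counted overlap 255.75 mm² gives 760.25 mm² — area = 760.25 mm²; the cylinder at (14.5, 13): section is a regular 16-gon, circumradius r=9 (area = (16/2)·9.000²·sin(360°/16) = 247.98 mm²); Taking the intersection: the r=9 cylinder at (14.5, 13) partially overlaps the result so far; clipping to the common part keeps 247.24 mm² — area = 247.24 mm². Overall, the cross-section is a single solid region. Net area = 247.24 mm².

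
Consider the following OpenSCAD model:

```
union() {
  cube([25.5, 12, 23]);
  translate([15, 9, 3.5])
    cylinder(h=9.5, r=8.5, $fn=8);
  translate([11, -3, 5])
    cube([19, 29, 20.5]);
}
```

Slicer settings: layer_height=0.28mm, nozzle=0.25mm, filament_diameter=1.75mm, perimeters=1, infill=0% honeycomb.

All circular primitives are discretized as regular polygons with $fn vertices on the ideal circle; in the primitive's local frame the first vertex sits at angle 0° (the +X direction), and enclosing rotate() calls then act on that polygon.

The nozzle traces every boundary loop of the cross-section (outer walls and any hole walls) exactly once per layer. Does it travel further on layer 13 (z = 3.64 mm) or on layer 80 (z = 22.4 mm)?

Layer 13 (z = 3.64): the cube (footprint 25.5×12) is included at this height (perimeter 75.00 mm); the r=8.5 cylinder at (15, 9) contributes a regular 8-gon of circumradius 8.5 (perimeter = 2·8·8.500·sin(180°/8) = 52.04 mm); the cube at (11, -3) does not reach this height (z outside [5, 25.5]); Taking the union: the regions partially overlap (shared area 149.45 mm²), so the edge portions inside another operand are dropped and the merged outline is re-measured after clipping — boundary = 80.01 mm. So its perimeter = 80.01 mm. Layer 80 (z = 22.4): the cube is present — its section is the full 25.5×12 rectangle (perimeter 75.00 mm); the cylinder at (15, 9) is not intersected at this z (z outside [3.5, 13]); the cube at (11, -3) (footprint 19×29) is included at this height (perimeter 96.00 mm); Combining (union): the regions partially overlap (shared area 174.00 mm²), so the edge portions inside another operand are dropped and the merged outline is re-measured after clipping — boundary = 118.00 mm. So its perimeter = 118.00 mm. Layer 80 is larger (118.00 vs 80.01 mm).

layer 80 (z = 22.4 mm)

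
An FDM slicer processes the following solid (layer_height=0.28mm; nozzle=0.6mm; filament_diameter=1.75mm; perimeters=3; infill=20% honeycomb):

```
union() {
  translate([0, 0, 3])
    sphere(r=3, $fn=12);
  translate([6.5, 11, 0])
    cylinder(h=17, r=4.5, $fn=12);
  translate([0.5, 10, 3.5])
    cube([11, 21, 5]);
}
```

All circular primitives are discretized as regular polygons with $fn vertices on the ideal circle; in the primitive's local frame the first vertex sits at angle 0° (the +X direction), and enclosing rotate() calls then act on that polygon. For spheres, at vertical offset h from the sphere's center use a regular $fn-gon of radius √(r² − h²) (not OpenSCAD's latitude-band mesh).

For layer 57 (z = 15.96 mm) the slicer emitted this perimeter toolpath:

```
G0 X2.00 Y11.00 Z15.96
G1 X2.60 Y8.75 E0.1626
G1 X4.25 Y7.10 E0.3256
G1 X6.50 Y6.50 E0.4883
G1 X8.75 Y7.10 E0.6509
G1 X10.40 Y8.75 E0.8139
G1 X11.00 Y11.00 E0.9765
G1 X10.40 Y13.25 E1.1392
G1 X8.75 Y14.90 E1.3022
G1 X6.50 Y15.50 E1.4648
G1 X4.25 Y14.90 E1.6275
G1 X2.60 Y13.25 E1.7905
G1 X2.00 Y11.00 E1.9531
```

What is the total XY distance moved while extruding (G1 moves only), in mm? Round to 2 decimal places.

Sum the Euclidean lengths of each G1 segment: total = 27.96 mm.

27.96 mm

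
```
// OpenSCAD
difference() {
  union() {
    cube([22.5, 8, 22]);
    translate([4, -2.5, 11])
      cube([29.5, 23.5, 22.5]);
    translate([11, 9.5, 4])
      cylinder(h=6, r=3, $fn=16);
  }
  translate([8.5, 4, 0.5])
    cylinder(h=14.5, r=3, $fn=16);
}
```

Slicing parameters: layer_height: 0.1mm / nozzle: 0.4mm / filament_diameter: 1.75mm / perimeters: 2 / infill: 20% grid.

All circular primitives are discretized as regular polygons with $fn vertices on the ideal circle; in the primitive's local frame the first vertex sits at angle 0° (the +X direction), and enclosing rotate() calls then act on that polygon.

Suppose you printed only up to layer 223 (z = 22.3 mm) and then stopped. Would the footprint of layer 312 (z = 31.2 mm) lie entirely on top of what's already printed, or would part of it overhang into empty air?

Compare the two slices. At z = 22.3: the cube is not intersected at this z (z outside [0, 22]); the 29.5×23.5 cube at (4, -2.5) contributes its full rectangle (area 693.25 mm²); the cylinder at (11, 9.5) is not intersected at this z (z outside [4, 10]); Taking the union: only the 29.5×23.5 cube at (4, -2.5) is present, so the union is just that shape — area = 693.25 mm²; the cylinder at (8.5, 4) is not intersected at this z (z outside [0.5, 15]); Subtracting the remaining from the first: none of the subtracted shapes is present at this height, so that combined region is unchanged — area = 693.25 mm². At z = 31.2: the cube is not intersected at this z (z outside [0, 22]); the 29.5×23.5 cube at (4, -2.5) contributes its full rectangle (area 693.25 mm²); the cylinder at (11, 9.5) is not intersected at this z (z outside [4, 10]); Taking the union: only the 29.5×23.5 cube at (4, -2.5) is present, so the union is just that shape — area = 693.25 mm²; the cylinder at (8.5, 4) is absent (z outside [0.5, 15]); Subtracting the remaining from the first: none of the subtracted shapes is present at this height, so that combined region is unchanged — area = 693.25 mm². Checking containment: the cross-section at z = 31.2 is a subset of the cross-section at z = 22.3.

entirely on top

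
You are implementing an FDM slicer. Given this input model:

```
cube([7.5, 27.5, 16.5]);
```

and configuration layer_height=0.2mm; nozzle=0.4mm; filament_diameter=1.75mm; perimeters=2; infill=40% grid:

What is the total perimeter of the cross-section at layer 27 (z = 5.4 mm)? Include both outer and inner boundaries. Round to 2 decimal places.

At z = 5.4 mm: the cube (footprint 7.5×27.5) is included at this height (perimeter 70.00 mm). Overall, the cross-section is a single solid region. Total boundary length (outer) = 70.00 mm.

70.00 mm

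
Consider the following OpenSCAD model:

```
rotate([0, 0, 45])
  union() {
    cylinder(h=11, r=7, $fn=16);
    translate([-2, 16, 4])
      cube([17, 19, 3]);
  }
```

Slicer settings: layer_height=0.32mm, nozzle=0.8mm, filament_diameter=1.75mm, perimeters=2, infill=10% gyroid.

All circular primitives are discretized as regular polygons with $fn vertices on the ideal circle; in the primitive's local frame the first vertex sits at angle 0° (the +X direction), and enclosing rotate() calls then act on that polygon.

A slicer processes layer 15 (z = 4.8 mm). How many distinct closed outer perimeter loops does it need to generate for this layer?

2

At z = 4.8 mm: the r=7 cylinder gives a regular 16-gon of circumradius 7 (constant along its height); the 17×19 cube at (-2, 16) contributes its full rectangle; Combining (union): the 2 present regions are separate (no shared area or edge), so areas and boundary lengths simply add and each stays a separate island — 2 connected regions; (rotated 45° about Z; rotation is an isometry so areas/perimeters/island counts are preserved). The result has 2 disconnected regions.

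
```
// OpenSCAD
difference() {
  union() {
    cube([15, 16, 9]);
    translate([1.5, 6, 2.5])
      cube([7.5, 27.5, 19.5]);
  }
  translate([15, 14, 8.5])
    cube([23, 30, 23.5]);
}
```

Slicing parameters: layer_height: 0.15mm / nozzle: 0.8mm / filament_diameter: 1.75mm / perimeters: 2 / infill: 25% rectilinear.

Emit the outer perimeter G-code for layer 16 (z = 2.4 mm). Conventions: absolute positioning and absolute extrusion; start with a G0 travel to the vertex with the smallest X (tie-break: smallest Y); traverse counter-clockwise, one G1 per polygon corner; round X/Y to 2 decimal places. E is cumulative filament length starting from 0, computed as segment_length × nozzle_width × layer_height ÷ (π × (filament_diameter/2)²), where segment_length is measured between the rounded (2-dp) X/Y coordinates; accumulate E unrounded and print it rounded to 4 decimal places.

At z = 2.4 mm: the 15×16 cube contributes its full rectangle; the cube at (1.5, 6) is not intersected at this z (z outside [2.5, 22]); Combining (union): only the 15×16 cube is present, so the union is just that shape — 1 connected region; the cube at (15, 14) does not reach this height (z outside [8.5, 32]); Taking the first minus the rest: none of the subtracted shapes is present at this height, so that combined region is unchanged — 1 connected region. The outline is a single polygon with 4 vertices. Extrusion per mm of travel: 0.8 × 0.15 / (π × 0.875²) = 0.049890. Accumulating E over each segment gives final E = 3.0932.

G0 X0.00 Y0.00 Z2.40
G1 X15.00 Y0.00 E0.7484
G1 X15.00 Y16.00 E1.5466
G1 X0.00 Y16.00 E2.2949
G1 X0.00 Y0.00 E3.0932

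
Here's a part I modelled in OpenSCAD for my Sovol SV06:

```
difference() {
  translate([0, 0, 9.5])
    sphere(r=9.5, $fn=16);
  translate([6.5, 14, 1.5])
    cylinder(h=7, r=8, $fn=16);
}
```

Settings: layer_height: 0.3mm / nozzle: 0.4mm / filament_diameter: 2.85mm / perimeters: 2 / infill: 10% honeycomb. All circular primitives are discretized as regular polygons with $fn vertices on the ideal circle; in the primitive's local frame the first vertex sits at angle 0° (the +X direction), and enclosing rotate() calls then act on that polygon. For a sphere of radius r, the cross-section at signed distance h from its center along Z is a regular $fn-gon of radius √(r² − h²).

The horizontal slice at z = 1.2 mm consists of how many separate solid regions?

1

At z = 1.2 mm: the r=9.5 sphere contributes a regular 16-gon of circumradius √(9.5²−8.3²) = 4.622; the cylinder at (6.5, 14) is absent (z outside [1.5, 8.5]); Subtracting the remaining from the first: none of the subtracted shapes is present at this height, so the r=9.5 sphere is unchanged — 1 connected region. The result has 1 disconnected region.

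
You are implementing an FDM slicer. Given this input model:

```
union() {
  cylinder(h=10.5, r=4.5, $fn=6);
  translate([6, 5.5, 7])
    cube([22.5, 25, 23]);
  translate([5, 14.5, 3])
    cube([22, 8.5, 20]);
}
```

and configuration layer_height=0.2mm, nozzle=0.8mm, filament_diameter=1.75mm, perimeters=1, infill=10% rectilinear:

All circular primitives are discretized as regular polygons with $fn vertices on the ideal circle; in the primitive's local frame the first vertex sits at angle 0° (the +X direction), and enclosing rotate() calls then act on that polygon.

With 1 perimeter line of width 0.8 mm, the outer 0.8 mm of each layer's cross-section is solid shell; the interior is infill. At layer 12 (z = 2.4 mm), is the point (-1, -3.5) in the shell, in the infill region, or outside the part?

At z = 2.4 mm: the cylinder: section is a regular 6-gon, circumradius r=4.5; the cube at (6, 5.5) is absent (z outside [7, 30]); the cube at (5, 14.5) is absent (z outside [3, 23]); Merging all regions: only the r=4.5 cylinder is present, so the union is just that shape — 1 connected region. Overall, the cross-section is a single solid region. The nearest boundary edge runs (-2.25, -3.90)→(2.25, -3.90); distance from the point to it = 0.40 mm. The point is inside the cross-section, 0.40 mm from the nearest boundary — within the 0.8 mm shell band (1 × 0.8).

shell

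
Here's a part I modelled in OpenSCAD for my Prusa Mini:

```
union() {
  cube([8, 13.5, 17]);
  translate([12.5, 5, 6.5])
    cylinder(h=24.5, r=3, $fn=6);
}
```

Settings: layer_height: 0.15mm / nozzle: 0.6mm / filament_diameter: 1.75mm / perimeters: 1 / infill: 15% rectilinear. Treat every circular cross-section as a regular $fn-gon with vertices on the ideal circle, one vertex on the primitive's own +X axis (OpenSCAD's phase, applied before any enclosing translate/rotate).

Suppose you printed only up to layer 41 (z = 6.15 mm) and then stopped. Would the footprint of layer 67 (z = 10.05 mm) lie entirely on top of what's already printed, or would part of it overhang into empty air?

Compare the two slices. At z = 6.15: the 8×13.5 cube contributes its full rectangle (area 108.00 mm²); the cylinder at (12.5, 5) is not intersected at this z (z outside [6.5, 31]); Merging all regions: only the 8×13.5 cube is present, so the union is just that shape — area = 108.00 mm². At z = 10.05: the 8×13.5 cube contributes its full rectangle (area 108.00 mm²); the r=3 cylinder at (12.5, 5) gives a regular 6-gon of circumradius 3 (constant along its height) (area = (6/2)·3.000²·sin(360°/6) = 23.38 mm²); Combining (union): the 2 present regions are separate (no shared area or edge), so areas and boundary lengths simply add and each stays a separate island — area = 131.38 mm². Checking containment: at z = 10.05 the cross-section extends beyond the z = 6.15 cross-section by about 23.38 mm².

part overhangs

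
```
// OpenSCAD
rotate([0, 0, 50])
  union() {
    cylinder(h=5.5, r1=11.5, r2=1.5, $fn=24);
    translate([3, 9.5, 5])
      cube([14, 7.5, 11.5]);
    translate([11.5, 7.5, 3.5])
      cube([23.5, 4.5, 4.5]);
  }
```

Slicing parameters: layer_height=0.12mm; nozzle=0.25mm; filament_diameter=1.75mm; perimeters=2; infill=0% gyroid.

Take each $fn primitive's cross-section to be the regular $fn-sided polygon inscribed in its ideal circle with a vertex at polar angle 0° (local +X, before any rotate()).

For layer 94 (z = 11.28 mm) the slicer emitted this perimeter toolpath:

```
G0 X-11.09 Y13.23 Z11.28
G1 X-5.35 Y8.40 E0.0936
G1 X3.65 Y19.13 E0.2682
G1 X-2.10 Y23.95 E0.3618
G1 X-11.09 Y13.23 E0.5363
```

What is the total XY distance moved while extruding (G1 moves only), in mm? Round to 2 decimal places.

43.00 mm

Sum the Euclidean lengths of each G1 segment: total = 43.00 mm.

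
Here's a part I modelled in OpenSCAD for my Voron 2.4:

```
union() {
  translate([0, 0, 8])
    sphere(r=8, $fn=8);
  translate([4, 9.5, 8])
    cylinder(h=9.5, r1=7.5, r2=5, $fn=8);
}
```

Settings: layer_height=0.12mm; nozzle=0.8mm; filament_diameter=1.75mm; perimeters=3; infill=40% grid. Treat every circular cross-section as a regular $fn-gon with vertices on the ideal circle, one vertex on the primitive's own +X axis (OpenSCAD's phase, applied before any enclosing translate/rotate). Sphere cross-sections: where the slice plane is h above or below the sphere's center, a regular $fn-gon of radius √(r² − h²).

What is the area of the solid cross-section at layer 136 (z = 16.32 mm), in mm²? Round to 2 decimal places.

At z = 16.32 mm: the sphere is absent (|z−center|=8.320 > r=8); the cone at (4, 9.5) contributes a regular 8-gon of circumradius 5.311 (interpolated between r1=7.5 and r2=5 at t=0.876) (area = (8/2)·5.311²·sin(360°/8) = 79.77 mm²); Taking the union: only the cone at (4, 9.5) is present, so the union is just that shape — area = 79.77 mm². Overall, the cross-section is a single solid region. Net area = 79.77 mm².

79.77 mm²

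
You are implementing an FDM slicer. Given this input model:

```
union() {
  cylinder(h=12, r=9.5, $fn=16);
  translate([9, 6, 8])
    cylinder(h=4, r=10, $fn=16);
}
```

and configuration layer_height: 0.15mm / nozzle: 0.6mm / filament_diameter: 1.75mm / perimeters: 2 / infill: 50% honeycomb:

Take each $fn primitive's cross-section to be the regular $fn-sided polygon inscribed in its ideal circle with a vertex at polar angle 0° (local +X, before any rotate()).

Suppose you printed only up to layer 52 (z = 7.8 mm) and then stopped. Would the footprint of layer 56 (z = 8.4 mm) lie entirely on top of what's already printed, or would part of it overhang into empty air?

part overhangs

Compare the two slices. At z = 7.8: the r=9.5 cylinder gives a regular 16-gon of circumradius 9.5 (constant along its height) (area = (16/2)·9.500²·sin(360°/16) = 276.30 mm²); the cylinder at (9, 6) does not reach this height (z outside [8, 12]); Combining (union): only the r=9.5 cylinder is present, so the union is just that shape — area = 276.30 mm². At z = 8.4: the cylinder: section is a regular 16-gon, circumradius r=9.5 (area = (16/2)·9.500²·sin(360°/16) = 276.30 mm²); the r=10 cylinder at (9, 6) gives a regular 16-gon of circumradius 10 (constant along its height) (area = (16/2)·10.000²·sin(360°/16) = 306.15 mm²); Merging all regions: the regions partially overlap — summed areas 582.44 mm² minus the doubly-counted overlap 94.28 mm² gives 488.16 mm² — area = 488.16 mm². Checking containment: at z = 8.4 the cross-section extends beyond the z = 7.8 cross-section by about 211.87 mm².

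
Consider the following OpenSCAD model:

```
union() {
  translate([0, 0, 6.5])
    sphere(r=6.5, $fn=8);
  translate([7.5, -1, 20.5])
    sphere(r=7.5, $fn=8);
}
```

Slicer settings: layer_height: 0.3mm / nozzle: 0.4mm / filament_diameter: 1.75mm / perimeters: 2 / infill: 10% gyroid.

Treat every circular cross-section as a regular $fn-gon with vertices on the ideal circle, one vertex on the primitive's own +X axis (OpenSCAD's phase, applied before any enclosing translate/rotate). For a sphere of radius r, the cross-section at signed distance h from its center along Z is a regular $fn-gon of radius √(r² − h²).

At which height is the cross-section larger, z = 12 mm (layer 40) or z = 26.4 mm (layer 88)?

Layer 40 (z = 12): the r=6.5 sphere slices to a regular 8-gon of circumradius 3.464 (√(r²−h²) with h=5.5 from center) (area = (8/2)·3.464²·sin(360°/8) = 33.94 mm²); the sphere at (7.5, -1) does not reach this height (|z−center|=8.500 > r=7.5); Combining (union): only the r=6.5 sphere is present, so the union is just that shape — area = 33.94 mm². So its area = 33.94 mm². Layer 88 (z = 26.4): the sphere does not reach this height (|z−center|=19.900 > r=6.5); the r=7.5 sphere at (7.5, -1) slices to a regular 8-gon of circumradius 4.630 (√(r²−h²) with h=5.9 from center) (area = (8/2)·4.630²·sin(360°/8) = 60.64 mm²); Taking the union: only the r=7.5 sphere at (7.5, -1) is present, so the union is just that shape — area = 60.64 mm². So its area = 60.64 mm². Layer 88 is larger (60.64 vs 33.94 mm²).

layer 88 (z = 26.4 mm)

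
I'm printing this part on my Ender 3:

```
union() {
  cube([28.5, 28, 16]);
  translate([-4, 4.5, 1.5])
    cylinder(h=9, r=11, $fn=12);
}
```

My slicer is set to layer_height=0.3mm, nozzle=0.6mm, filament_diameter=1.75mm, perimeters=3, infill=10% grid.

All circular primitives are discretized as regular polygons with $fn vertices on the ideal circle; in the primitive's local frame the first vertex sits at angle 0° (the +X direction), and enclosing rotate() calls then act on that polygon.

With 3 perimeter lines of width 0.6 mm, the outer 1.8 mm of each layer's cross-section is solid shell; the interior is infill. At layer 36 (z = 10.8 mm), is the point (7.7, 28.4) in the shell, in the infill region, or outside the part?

outside

At z = 10.8 mm: the cube (footprint 28.5×28) is included at this height; the cylinder at (-4, 4.5) is not intersected at this z (z outside [1.5, 10.5]); Combining (union): only the 28.5×28 cube is present, so the union is just that shape — 1 connected region. Overall, the cross-section is a single solid region. The nearest boundary edge runs (28.50, 28.00)→(0.00, 28.00); distance from the point to it = 0.40 mm. The point is not inside any of the regions above, so it lies outside the cross-section (0.40 mm from the nearest boundary).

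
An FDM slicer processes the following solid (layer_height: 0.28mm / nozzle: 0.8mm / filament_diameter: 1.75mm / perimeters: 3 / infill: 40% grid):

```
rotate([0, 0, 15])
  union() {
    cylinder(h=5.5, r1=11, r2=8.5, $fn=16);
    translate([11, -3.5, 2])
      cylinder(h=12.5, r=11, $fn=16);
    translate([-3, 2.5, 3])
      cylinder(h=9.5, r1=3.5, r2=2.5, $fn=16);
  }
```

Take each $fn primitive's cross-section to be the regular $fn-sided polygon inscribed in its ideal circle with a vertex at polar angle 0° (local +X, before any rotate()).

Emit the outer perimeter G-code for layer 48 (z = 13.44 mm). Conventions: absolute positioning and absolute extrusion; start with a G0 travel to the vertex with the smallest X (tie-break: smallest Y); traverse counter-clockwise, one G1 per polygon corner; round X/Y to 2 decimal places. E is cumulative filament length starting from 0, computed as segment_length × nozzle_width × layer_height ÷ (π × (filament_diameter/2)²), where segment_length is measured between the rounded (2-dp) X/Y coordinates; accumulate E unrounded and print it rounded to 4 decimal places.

G0 X0.63 Y0.90 Z13.44
G1 X0.91 Y-3.38 E0.3994
G1 X2.80 Y-7.23 E0.7989
G1 X6.03 Y-10.06 E1.1988
G1 X10.10 Y-11.44 E1.5990
G1 X14.38 Y-11.16 E1.9985
G1 X18.23 Y-9.26 E2.3983
G1 X21.06 Y-6.03 E2.7982
G1 X22.44 Y-1.97 E3.1976
G1 X22.16 Y2.31 E3.5970
G1 X20.26 Y6.16 E3.9968
G1 X17.03 Y8.99 E4.3968
G1 X12.97 Y10.37 E4.7961
G1 X8.68 Y10.09 E5.1965
G1 X4.83 Y8.19 E5.5963
G1 X2.00 Y4.97 E5.9955
G1 X0.63 Y0.90 E6.3955

At z = 13.44 mm: the cone is not intersected at this z (z outside [0, 5.5]); the cylinder at (11, -3.5): section is a regular 16-gon, circumradius r=11; the cone at (-3, 2.5) does not reach this height (z outside [3, 12.5]); Combining (union): only the r=11 cylinder at (11, -3.5) is present, so the union is just that shape — 1 connected region; (whole slice rotated 15° about Z — lengths, areas and connectivity unchanged). The outline is a single polygon with 16 vertices. Extrusion per mm of travel: 0.8 × 0.28 / (π × 0.875²) = 0.093128. Accumulating E over each segment gives final E = 6.3955.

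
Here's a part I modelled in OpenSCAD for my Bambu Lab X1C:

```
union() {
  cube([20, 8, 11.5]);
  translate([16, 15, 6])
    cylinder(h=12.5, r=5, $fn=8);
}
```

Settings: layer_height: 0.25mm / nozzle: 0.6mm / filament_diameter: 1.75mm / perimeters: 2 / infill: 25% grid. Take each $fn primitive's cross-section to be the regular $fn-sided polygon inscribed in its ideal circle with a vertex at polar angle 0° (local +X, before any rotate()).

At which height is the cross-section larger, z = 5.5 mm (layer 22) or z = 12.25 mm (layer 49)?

layer 22 (z = 5.5 mm)

Layer 22 (z = 5.5): the 20×8 cube contributes its full rectangle (area 160.00 mm²); the cylinder at (16, 15) is not intersected at this z (z outside [6, 18.5]); Taking the union: only the 20×8 cube is present, so the union is just that shape — area = 160.00 mm². So its area = 160.00 mm². Layer 49 (z = 12.25): the cube does not reach this height (z outside [0, 11.5]); the r=5 cylinder at (16, 15) contributes a regular 8-gon of circumradius 5 (area = (8/2)·5.000²·sin(360°/8) = 70.71 mm²); Combining (union): only the r=5 cylinder at (16, 15) is present, so the union is just that shape — area = 70.71 mm². So its area = 70.71 mm². Layer 22 is larger (160.00 vs 70.71 mm²).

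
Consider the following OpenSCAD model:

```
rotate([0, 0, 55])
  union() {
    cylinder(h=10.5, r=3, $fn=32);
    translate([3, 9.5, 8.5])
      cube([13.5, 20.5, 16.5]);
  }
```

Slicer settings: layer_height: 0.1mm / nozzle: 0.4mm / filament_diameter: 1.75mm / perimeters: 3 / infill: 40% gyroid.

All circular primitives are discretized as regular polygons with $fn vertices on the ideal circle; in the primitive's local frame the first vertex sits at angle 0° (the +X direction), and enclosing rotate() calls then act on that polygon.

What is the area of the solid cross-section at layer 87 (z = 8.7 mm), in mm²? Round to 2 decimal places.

304.84 mm²

At z = 8.7 mm: the r=3 cylinder gives a regular 32-gon of circumradius 3 (constant along its height) (area = (32/2)·3.000²·sin(360°/32) = 28.09 mm²); the cube at (3, 9.5) (footprint 13.5×20.5) is included at this height (area 276.75 mm²); Combining (union): the 2 present regions are separate (no shared area or edge), so areas and boundary lengths simply add and each stays a separate island — area = 304.84 mm²; (rotated 55° about Z; rotation is an isometry so areas/perimeters/island counts are preserved). Overall, the cross-section has 2 separate islands. Net area = 304.84 mm².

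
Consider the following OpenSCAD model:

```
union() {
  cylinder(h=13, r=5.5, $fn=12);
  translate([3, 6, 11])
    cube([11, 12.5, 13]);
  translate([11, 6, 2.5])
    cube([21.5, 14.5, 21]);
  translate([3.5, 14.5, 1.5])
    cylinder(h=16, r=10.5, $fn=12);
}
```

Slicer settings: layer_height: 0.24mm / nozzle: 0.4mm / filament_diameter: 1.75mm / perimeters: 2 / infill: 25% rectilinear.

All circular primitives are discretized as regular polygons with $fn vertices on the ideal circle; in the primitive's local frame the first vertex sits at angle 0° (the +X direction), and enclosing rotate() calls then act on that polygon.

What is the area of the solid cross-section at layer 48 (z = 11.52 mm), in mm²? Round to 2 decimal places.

At z = 11.52 mm: the cylinder: section is a regular 12-gon, circumradius r=5.5 (area = (12/2)·5.500²·sin(360°/12) = 90.75 mm²); the 11×12.5 cube at (3, 6) contributes its full rectangle (area 137.50 mm²); the cube at (11, 6) (footprint 21.5×14.5) is included at this height (area 311.75 mm²); the r=10.5 cylinder at (3.5, 14.5) gives a regular 12-gon of circumradius 10.5 (constant along its height) (area = (12/2)·10.500²·sin(360°/12) = 330.75 mm²); Taking the union: the regions partially overlap — summed areas 870.75 mm² minus the doubly-counted overlap 164.48 mm² gives 706.27 mm² — area = 706.27 mm². Overall, the cross-section is a single solid region. Net area = 706.27 mm².

706.27 mm²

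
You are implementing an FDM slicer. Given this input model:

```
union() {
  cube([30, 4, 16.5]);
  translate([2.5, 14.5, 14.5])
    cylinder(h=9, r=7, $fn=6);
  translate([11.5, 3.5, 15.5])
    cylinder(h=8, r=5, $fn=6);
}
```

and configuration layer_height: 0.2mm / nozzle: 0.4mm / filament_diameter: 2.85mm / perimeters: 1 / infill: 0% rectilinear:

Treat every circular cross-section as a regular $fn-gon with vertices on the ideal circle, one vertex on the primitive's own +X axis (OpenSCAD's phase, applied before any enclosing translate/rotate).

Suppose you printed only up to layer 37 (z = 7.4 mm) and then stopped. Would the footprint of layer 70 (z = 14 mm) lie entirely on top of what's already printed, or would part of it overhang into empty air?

Compare the two slices. At z = 7.4: the 30×4 cube contributes its full rectangle (area 120.00 mm²); the cylinder at (2.5, 14.5) is not intersected at this z (z outside [14.5, 23.5]); the cylinder at (11.5, 3.5) does not reach this height (z outside [15.5, 23.5]); Taking the union: only the 30×4 cube is present, so the union is just that shape — area = 120.00 mm². At z = 14: the 30×4 cube contributes its full rectangle (area 120.00 mm²); the cylinder at (2.5, 14.5) is not intersected at this z (z outside [14.5, 23.5]); the cylinder at (11.5, 3.5) is absent (z outside [15.5, 23.5]); Taking the union: only the 30×4 cube is present, so the union is just that shape — area = 120.00 mm². Checking containment: the cross-section at z = 14 is a subset of the cross-section at z = 7.4.

entirely on top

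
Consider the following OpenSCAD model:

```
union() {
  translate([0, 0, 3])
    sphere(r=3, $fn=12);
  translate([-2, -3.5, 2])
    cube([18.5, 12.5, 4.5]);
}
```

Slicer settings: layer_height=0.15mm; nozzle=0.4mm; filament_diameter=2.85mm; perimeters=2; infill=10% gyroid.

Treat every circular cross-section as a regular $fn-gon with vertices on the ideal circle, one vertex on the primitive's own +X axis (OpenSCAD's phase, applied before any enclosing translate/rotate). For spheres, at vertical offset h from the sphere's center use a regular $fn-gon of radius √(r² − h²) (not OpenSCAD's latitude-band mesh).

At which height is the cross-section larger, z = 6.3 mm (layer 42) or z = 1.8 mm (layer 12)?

layer 42 (z = 6.3 mm)

Layer 42 (z = 6.3): the sphere does not reach this height (|z−center|=3.300 > r=3); the cube at (-2, -3.5) is present — its section is the full 18.5×12.5 rectangle (area 231.25 mm²); Merging all regions: only the 18.5×12.5 cube at (-2, -3.5) is present, so the union is just that shape — area = 231.25 mm². So its area = 231.25 mm². Layer 12 (z = 1.8): the r=3 sphere slices to a regular 12-gon of circumradius 2.750 (√(r²−h²) with h=1.2 from center) (area = (12/2)·2.750²·sin(360°/12) = 22.68 mm²); the cube at (-2, -3.5) does not reach this height (z outside [2, 6.5]); Taking the union: only the r=3 sphere is present, so the union is just that shape — area = 22.68 mm². So its area = 22.68 mm². Layer 42 is larger (231.25 vs 22.68 mm²).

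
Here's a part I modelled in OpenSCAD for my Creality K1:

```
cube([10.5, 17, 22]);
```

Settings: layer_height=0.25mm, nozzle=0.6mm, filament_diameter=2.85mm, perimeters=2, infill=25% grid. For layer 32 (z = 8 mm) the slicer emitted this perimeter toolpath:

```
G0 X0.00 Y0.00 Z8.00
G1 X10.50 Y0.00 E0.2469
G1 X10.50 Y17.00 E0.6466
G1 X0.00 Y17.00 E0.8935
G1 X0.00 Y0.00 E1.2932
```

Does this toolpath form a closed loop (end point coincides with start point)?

Start point (G0): (0.00, 0.00). End point (last G1): the path returns to the start — closed.

yes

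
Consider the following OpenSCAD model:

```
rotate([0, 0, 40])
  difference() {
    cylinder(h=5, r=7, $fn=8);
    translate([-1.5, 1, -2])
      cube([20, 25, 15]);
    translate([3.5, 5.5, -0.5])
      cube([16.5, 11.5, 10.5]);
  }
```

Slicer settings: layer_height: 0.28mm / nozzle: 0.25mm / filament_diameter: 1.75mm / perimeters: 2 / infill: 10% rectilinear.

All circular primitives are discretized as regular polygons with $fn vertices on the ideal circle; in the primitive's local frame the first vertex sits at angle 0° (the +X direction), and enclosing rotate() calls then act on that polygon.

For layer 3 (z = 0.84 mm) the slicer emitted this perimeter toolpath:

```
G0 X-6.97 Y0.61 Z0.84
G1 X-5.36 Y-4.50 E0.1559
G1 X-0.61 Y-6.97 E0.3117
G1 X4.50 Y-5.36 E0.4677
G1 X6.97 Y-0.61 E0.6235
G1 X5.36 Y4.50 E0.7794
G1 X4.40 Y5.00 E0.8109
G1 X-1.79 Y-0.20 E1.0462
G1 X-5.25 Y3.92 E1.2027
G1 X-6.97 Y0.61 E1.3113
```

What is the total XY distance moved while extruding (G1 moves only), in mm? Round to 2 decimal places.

Sum the Euclidean lengths of each G1 segment: total = 45.06 mm.

45.06 mm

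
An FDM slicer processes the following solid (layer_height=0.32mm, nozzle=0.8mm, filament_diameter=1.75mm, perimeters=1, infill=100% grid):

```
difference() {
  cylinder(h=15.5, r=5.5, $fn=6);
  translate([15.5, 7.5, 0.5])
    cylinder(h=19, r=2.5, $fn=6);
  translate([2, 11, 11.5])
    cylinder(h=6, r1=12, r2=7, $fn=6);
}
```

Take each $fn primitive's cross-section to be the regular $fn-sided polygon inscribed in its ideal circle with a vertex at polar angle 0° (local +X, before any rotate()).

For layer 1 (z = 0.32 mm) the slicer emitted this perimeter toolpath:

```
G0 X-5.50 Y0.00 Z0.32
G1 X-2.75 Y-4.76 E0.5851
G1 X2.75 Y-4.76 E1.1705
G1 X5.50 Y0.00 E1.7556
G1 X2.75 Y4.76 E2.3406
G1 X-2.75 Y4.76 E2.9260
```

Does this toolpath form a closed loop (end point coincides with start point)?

no

Start point (G0): (-5.50, 0.00). End point (last G1): the path does not return to the start — open.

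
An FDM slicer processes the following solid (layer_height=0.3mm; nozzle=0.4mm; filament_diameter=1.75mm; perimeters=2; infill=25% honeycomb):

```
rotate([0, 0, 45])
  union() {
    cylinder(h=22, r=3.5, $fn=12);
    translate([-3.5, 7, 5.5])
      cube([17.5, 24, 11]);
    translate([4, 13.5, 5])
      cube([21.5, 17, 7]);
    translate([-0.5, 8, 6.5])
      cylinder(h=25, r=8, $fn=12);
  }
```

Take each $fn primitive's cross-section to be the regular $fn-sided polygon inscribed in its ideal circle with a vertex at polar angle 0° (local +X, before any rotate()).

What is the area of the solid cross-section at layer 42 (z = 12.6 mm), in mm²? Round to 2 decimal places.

At z = 12.6 mm: the r=3.5 cylinder contributes a regular 12-gon of circumradius 3.5 (area = (12/2)·3.500²·sin(360°/12) = 36.75 mm²); the cube at (-3.5, 7) is present — its section is the full 17.5×24 rectangle (area 420.00 mm²); the cube at (4, 13.5) is not intersected at this z (z outside [5, 12]); the r=8 cylinder at (-0.5, 8) contributes a regular 12-gon of circumradius 8 (area = (12/2)·8.000²·sin(360°/12) = 192.00 mm²); Merging all regions: the regions partially overlap — summed areas 648.75 mm² minus the doubly-counted overlap 96.91 mm² gives 551.84 mm² — area = 551.84 mm²; (rotated 45° about Z; rotation is an isometry so areas/perimeters/island counts are preserved). Overall, the cross-section is a single solid region. Net area = 551.84 mm².

551.84 mm²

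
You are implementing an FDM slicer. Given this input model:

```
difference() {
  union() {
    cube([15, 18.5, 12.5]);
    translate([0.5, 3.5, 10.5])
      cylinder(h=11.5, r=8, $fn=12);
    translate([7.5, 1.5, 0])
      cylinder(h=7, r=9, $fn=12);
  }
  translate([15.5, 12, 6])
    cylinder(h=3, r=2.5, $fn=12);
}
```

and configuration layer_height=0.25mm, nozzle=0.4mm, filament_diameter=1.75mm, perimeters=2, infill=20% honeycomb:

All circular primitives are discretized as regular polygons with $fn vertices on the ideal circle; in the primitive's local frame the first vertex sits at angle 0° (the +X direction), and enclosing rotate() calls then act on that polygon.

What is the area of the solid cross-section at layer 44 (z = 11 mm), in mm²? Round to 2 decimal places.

At z = 11 mm: the cube is present — its section is the full 15×18.5 rectangle (area 277.50 mm²); the r=8 cylinder at (0.5, 3.5) contributes a regular 12-gon of circumradius 8 (area = (12/2)·8.000²·sin(360°/12) = 192.00 mm²); the cylinder at (7.5, 1.5) does not reach this height (z outside [0, 7]); Taking the union: the regions partially overlap — summed areas 469.50 mm² minus the doubly-counted overlap 80.08 mm² gives 389.42 mm² — area = 389.42 mm²; the cylinder at (15.5, 12) does not reach this height (z outside [6, 9]); Subtracting the remaining from the first: none of the subtracted shapes is present at this height, so the result so far is unchanged — area = 389.42 mm². Overall, the cross-section is a single solid region. Net area = 389.42 mm².

389.42 mm²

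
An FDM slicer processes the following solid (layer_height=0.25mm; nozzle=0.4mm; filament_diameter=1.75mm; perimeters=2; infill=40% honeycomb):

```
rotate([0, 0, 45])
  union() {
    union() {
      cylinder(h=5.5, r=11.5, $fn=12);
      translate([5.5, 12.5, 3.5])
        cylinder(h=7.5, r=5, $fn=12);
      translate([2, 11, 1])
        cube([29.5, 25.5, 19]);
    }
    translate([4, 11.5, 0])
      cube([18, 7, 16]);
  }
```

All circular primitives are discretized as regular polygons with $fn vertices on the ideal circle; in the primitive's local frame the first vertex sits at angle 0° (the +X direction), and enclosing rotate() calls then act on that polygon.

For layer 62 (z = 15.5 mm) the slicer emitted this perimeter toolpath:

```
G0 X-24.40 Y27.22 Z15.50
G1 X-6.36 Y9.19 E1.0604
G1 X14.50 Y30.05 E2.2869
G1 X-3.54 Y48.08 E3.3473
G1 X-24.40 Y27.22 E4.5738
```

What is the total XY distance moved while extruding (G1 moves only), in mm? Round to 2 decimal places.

110.01 mm

Sum the Euclidean lengths of each G1 segment: total = 110.01 mm.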